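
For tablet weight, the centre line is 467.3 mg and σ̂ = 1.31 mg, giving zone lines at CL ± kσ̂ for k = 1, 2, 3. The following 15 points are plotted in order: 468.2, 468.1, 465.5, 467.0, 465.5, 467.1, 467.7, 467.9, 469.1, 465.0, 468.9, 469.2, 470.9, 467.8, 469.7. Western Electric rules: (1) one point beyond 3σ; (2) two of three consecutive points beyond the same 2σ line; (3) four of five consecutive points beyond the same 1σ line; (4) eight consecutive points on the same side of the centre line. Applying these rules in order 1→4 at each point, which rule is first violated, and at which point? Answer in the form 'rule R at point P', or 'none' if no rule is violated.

Zone of each point (C = within 1σ̂, B = 1σ̂–2σ̂, A = 2σ̂–3σ̂, * = beyond 3σ̂; sign = side of CL): 1:+C, 2:+C, 3:-B, 4:-C, 5:-B, 6:-C, 7:+C, 8:+C, 9:+B, 10:-B, 11:+B, 12:+B, 13:+A, 14:+C, 15:+B
Rule 3 (four of five consecutive points beyond the same 1σ limit) is satisfied at point 13.

rule 3 at point 13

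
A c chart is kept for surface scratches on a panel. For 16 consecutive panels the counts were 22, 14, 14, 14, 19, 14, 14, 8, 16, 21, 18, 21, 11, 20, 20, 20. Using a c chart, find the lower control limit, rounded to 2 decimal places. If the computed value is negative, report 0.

c̄ = (22 + 14 + 14 + 14 + 19 + 14 + 14 + 8 + 16 + 21 + 18 + 21 + 11 + 20 + 20 + 20) / 16 = 266 / 16 = 16.6250
LCL = c̄ − 3√c̄ = 16.6250 − 3 × 4.0774 = 4.3929

4.39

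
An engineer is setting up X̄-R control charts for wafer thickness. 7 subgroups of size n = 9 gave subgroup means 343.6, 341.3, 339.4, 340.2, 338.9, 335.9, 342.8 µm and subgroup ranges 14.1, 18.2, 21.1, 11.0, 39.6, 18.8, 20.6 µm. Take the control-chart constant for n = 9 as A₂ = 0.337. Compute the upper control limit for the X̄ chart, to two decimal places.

347.20

X̄̄ = (343.6 + 341.3 + 339.4 + 340.2 + 338.9 + 335.9 + 342.8) / 7 = 2382.1000 / 7 = 340.3000
R̄ = (14.1 + 18.2 + 21.1 + 11.0 + 39.6 + 18.8 + 20.6) / 7 = 143.4000 / 7 = 20.4857
UCL = X̄̄ + A₂·R̄ = 340.3000 + 0.337 × 20.4857 = 347.2037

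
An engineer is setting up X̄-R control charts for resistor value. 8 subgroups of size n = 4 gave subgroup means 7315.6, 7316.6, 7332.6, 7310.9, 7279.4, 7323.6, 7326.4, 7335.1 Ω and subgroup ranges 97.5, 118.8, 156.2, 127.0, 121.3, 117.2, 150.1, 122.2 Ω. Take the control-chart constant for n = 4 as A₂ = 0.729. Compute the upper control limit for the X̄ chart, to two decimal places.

X̄̄ = (7315.6 + 7316.6 + 7332.6 + 7310.9 + 7279.4 + 7323.6 + 7326.4 + 7335.1) / 8 = 58540.2000 / 8 = 7317.5250
R̄ = (97.5 + 118.8 + 156.2 + 127.0 + 121.3 + 117.2 + 150.1 + 122.2) / 8 = 1010.3000 / 8 = 126.2875
UCL = X̄̄ + A₂·R̄ = 7317.5250 + 0.729 × 126.2875 = 7409.5886

7409.59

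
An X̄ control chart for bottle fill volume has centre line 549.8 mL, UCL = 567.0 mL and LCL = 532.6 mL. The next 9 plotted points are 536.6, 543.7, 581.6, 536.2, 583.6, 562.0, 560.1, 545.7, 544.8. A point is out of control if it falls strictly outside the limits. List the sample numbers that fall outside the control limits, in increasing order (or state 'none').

Compare each point to [532.6, 567.0]: sample 3 = 581.6 > UCL; sample 5 = 583.6 > UCL.

3, 5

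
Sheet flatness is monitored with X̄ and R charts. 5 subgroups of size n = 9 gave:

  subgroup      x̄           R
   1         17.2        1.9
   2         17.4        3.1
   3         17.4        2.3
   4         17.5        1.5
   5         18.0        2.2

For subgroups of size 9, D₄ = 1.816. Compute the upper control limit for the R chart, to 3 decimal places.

3.995

R̄ = (1.9 + 3.1 + 2.3 + 1.5 + 2.2) / 5 = 11.0000 / 5 = 2.2000
UCL_R = D₄·R̄ = 1.816 × 2.2000 = 3.9952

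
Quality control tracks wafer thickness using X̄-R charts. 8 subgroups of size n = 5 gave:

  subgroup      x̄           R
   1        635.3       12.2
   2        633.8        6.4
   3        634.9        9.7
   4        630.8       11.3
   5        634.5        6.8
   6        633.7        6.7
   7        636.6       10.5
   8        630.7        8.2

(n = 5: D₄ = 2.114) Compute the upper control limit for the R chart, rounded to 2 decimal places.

18.97

R̄ = (12.2 + 6.4 + 9.7 + 11.3 + 6.8 + 6.7 + 10.5 + 8.2) / 8 = 71.8000 / 8 = 8.9750
UCL_R = D₄·R̄ = 2.114 × 8.9750 = 18.9731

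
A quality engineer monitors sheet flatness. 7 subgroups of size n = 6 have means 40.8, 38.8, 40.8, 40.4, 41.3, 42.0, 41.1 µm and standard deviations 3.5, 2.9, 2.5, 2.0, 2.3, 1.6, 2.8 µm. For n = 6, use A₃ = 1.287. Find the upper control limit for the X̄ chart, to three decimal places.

43.979

X̄̄ = (40.8 + 38.8 + 40.8 + 40.4 + 41.3 + 42.0 + 41.1) / 7 = 40.7429
s̄ = (3.5 + 2.9 + 2.5 + 2.0 + 2.3 + 1.6 + 2.8) / 7 = 2.5143
UCL = X̄̄ + A₃·s̄ = 40.7429 + 1.287 × 2.5143 = 43.9787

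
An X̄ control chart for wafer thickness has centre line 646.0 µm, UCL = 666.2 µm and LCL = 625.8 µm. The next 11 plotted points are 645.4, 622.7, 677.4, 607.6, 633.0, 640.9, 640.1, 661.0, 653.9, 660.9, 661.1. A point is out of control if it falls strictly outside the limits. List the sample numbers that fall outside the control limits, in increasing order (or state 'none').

Compare each point to [625.8, 666.2]: sample 2 = 622.7 < LCL; sample 3 = 677.4 > UCL; sample 4 = 607.6 < LCL.

2, 3, 4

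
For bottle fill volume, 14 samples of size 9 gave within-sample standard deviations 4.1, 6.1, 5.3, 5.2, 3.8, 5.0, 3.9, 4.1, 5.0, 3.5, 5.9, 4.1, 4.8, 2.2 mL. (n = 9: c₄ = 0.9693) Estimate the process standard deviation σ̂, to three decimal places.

s̄ = (4.1 + 6.1 + 5.3 + 5.2 + 3.8 + 5.0 + 3.9 + 4.1 + 5.0 + 3.5 + 5.9 + 4.1 + 4.8 + 2.2) / 14 = 4.5000
σ̂ = s̄ / c₄ = 4.5000 / 0.9693 = 4.6425

4.643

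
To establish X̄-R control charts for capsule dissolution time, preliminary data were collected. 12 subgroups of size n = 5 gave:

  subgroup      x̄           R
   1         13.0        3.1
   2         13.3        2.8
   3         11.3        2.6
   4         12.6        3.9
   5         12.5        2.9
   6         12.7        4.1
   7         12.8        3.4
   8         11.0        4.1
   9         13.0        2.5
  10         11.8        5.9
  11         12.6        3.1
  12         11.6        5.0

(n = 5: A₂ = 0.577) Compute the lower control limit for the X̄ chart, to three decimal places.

X̄̄ = (13.0 + 13.3 + 11.3 + 12.6 + 12.5 + 12.7 + 12.8 + 11.0 + 13.0 + 11.8 + 12.6 + 11.6) / 12 = 148.2000 / 12 = 12.3500
R̄ = (3.1 + 2.8 + 2.6 + 3.9 + 2.9 + 4.1 + 3.4 + 4.1 + 2.5 + 5.9 + 3.1 + 5.0) / 12 = 43.4000 / 12 = 3.6167
LCL = X̄̄ − A₂·R̄ = 12.3500 − 0.577 × 3.6167 = 10.2632

10.263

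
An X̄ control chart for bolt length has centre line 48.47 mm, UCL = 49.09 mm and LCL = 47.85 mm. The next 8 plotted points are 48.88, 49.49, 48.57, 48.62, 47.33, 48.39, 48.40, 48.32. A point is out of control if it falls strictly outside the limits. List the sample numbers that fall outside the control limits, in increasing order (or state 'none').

Compare each point to [47.85, 49.09]: sample 2 = 49.49 > UCL; sample 5 = 47.33 < LCL.

2, 5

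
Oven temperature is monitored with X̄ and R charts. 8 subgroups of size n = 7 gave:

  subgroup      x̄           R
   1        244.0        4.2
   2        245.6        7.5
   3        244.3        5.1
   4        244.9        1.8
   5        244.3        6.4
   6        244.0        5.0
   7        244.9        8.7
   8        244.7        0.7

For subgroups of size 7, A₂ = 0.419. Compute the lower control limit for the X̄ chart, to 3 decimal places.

X̄̄ = (244.0 + 245.6 + 244.3 + 244.9 + 244.3 + 244.0 + 244.9 + 244.7) / 8 = 1956.7000 / 8 = 244.5875
R̄ = (4.2 + 7.5 + 5.1 + 1.8 + 6.4 + 5.0 + 8.7 + 0.7) / 8 = 39.4000 / 8 = 4.9250
LCL = X̄̄ − A₂·R̄ = 244.5875 − 0.419 × 4.9250 = 242.5239

242.524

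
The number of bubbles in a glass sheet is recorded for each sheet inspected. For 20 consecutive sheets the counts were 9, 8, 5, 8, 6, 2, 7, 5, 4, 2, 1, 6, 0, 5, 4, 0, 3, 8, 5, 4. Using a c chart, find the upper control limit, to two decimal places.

11.03

c̄ = (9 + 8 + 5 + 8 + 6 + 2 + 7 + 5 + 4 + 2 + 1 + 6 + 0 + 5 + 4 + 0 + 3 + 8 + 5 + 4) / 20 = 92 / 20 = 4.6000
UCL = c̄ + 3√c̄ = 4.6000 + 3 × √4.6000 = 4.6000 + 3 × 2.1448 = 11.0343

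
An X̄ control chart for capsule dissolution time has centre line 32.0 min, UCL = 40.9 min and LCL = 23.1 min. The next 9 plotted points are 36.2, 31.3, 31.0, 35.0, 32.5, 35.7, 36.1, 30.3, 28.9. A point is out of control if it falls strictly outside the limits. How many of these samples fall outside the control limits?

0

All 9 points lie within [23.1, 40.9].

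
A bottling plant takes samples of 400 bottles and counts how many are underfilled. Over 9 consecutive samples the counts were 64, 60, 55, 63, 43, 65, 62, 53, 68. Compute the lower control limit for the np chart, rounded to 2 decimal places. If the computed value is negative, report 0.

p̄ = Σdᵢ / (k·n) = 533 / (9 × 400) = 0.14806
LCL = np̄ − 3·√(np̄(1−p̄)) = 59.2222 − 3 × 7.1031 = 37.9129

37.91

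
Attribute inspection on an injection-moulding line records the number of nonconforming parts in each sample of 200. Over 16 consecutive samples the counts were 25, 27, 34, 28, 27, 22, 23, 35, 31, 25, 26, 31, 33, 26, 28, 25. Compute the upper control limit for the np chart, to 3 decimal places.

p̄ = Σdᵢ / (k·n) = 446 / (16 × 200) = 0.13937
UCL = np̄ + 3·√(np̄(1−p̄)) = 27.8750 + 3 × √(27.8750×0.86062) = 27.8750 + 3 × 4.8980 = 42.5689

42.569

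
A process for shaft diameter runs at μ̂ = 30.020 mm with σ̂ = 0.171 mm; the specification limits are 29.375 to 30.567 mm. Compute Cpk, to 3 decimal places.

1.066

Cpu = (USL − μ̂) / (3σ̂) = (30.567 − 30.020) / (3 × 0.171) = 1.0663; Cpl = (μ̂ − LSL) / (3σ̂) = (30.020 − 29.375) / (3 × 0.171) = 1.2573; Cpk = min(Cpu, Cpl) = 1.0663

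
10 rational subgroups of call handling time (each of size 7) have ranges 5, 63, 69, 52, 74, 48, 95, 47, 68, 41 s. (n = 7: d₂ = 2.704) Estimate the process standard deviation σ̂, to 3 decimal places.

R̄ = (5 + 63 + 69 + 52 + 74 + 48 + 95 + 47 + 68 + 41) / 10 = 56.2000
σ̂ = R̄ / d₂ = 56.2000 / 2.704 = 20.7840

20.784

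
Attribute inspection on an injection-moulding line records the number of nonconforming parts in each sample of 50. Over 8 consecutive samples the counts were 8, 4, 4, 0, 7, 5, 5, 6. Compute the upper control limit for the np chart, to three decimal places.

11.168

p̄ = Σdᵢ / (k·n) = 39 / (8 × 50) = 0.09750
UCL = np̄ + 3·√(np̄(1−p̄)) = 4.8750 + 3 × √(4.8750×0.90250) = 4.8750 + 3 × 2.0975 = 11.1676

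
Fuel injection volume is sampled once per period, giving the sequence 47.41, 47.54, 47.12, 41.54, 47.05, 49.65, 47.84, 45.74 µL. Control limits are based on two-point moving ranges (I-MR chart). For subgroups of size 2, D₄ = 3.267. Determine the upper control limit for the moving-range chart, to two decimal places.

Moving ranges: 0.13, 0.42, 5.58, 5.51, 2.60, 1.81, 2.10; M̄R̄ = 18.1500 / 7 = 2.5929
UCL_MR = D₄·M̄R̄ = 3.267 × 2.5929 = 8.4709

8.47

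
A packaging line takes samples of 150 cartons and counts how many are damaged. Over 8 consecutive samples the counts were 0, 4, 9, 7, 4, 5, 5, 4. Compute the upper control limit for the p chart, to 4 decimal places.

0.0746

p̄ = Σdᵢ / (k·n) = 38 / (8 × 150) = 0.03167
UCL = p̄ + 3·√(p̄(1−p̄)/n) = 0.03167 + 3 × √(0.03167×0.96833/150) = 0.03167 + 3 × 0.01430 = 0.07456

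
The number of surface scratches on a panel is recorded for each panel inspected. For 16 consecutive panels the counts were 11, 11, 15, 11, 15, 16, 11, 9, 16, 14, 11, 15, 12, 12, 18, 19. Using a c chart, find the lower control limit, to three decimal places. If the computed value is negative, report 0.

2.477

c̄ = (11 + 11 + 15 + 11 + 15 + 16 + 11 + 9 + 16 + 14 + 11 + 15 + 12 + 12 + 18 + 19) / 16 = 216 / 16 = 13.5000
LCL = c̄ − 3√c̄ = 13.5000 − 3 × 3.6742 = 2.4773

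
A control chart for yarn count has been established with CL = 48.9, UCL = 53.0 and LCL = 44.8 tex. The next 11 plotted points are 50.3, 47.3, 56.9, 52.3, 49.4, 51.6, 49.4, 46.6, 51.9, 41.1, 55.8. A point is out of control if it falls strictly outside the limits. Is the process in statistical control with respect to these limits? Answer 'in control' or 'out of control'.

out of control

Compare each point to [44.8, 53.0]: sample 3 = 56.9 > UCL; sample 10 = 41.1 < LCL; sample 11 = 55.8 > UCL.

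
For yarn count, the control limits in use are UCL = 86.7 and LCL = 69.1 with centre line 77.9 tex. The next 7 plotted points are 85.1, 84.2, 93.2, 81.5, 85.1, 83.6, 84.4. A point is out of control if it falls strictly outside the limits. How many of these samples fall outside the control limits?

Compare each point to [69.1, 86.7]: sample 3 = 93.2 > UCL.

1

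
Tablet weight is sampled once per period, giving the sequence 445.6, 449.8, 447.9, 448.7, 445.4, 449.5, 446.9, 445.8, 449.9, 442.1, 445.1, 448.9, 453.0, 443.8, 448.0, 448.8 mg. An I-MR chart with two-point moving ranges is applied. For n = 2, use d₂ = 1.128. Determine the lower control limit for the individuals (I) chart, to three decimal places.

X̄ = (445.6 + 449.8 + 447.9 + 448.7 + 445.4 + 449.5 + 446.9 + 445.8 + 449.9 + 442.1 + 445.1 + 448.9 + 453.0 + 443.8 + 448.0 + 448.8) / 16 = 447.4500
Moving ranges: 4.2, 1.9, 0.8, 3.3, 4.1, 2.6, 1.1, 4.1, 7.8, 3.0, 3.8, 4.1, 9.2, 4.2, 0.8; M̄R̄ = 55.0000 / 15 = 3.6667
LCL = X̄ − 3·M̄R̄/d₂ = 447.4500 − 3 × 3.6667 / 1.128 = 437.6982

437.698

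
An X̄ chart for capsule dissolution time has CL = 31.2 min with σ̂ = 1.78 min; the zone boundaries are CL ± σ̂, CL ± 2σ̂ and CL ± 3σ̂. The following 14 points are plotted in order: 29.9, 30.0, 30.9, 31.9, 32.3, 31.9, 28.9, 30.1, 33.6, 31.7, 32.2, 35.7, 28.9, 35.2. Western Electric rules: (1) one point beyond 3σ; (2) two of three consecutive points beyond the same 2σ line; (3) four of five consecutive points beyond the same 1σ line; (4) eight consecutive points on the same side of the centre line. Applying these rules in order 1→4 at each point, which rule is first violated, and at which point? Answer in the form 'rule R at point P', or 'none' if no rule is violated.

Zone of each point (C = within 1σ̂, B = 1σ̂–2σ̂, A = 2σ̂–3σ̂, * = beyond 3σ̂; sign = side of CL): 1:-C, 2:-C, 3:-C, 4:+C, 5:+C, 6:+C, 7:-B, 8:-C, 9:+B, 10:+C, 11:+C, 12:+A, 13:-B, 14:+A
Rule 2 (two of three consecutive points beyond the same 2σ limit) is satisfied at point 14.

rule 2 at point 14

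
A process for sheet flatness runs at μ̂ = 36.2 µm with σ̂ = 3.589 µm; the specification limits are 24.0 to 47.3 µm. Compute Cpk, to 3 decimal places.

Cpu = (USL − μ̂) / (3σ̂) = (47.3 − 36.2) / (3 × 3.589) = 1.0309; Cpl = (μ̂ − LSL) / (3σ̂) = (36.2 − 24.0) / (3 × 3.589) = 1.1331; Cpk = min(Cpu, Cpl) = 1.0309

1.031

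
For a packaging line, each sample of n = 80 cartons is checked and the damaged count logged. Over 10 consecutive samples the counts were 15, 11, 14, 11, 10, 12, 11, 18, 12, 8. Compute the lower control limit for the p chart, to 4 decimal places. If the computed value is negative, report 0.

p̄ = Σdᵢ / (k·n) = 122 / (10 × 80) = 0.15250
LCL = p̄ − 3·√(p̄(1−p̄)/n) = 0.15250 − 3 × 0.04019 = 0.03192

0.0319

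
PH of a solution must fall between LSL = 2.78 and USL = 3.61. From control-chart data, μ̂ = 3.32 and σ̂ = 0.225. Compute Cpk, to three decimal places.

0.430

Cpu = (USL − μ̂) / (3σ̂) = (3.61 − 3.32) / (3 × 0.225) = 0.4296; Cpl = (μ̂ − LSL) / (3σ̂) = (3.32 − 2.78) / (3 × 0.225) = 0.8000; Cpk = min(Cpu, Cpl) = 0.4296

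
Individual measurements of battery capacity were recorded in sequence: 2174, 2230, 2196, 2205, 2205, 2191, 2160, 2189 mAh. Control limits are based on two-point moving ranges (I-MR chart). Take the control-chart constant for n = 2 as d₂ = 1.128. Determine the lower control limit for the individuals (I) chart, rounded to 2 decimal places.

X̄ = (2174 + 2230 + 2196 + 2205 + 2205 + 2191 + 2160 + 2189) / 8 = 2193.7500
Moving ranges: 56, 34, 9, 0, 14, 31, 29; M̄R̄ = 173.0000 / 7 = 24.7143
LCL = X̄ − 3·M̄R̄/d₂ = 2193.7500 − 3 × 24.7143 / 1.128 = 2128.0205

2128.02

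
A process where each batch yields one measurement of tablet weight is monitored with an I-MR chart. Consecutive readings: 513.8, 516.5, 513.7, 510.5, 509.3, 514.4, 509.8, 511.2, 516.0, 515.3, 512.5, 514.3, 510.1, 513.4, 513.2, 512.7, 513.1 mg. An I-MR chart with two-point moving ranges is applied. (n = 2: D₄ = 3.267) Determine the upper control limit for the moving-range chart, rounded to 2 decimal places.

8.11

Moving ranges: 2.7, 2.8, 3.2, 1.2, 5.1, 4.6, 1.4, 4.8, 0.7, 2.8, 1.8, 4.2, 3.3, 0.2, 0.5, 0.4; M̄R̄ = 39.7000 / 16 = 2.4812
UCL_MR = D₄·M̄R̄ = 3.267 × 2.4812 = 8.1062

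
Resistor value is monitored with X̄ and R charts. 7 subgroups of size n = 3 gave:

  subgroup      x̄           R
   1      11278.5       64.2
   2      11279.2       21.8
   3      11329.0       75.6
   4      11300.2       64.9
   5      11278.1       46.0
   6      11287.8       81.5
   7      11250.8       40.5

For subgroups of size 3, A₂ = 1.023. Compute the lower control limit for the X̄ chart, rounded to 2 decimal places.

X̄̄ = (11278.5 + 11279.2 + 11329.0 + 11300.2 + 11278.1 + 11287.8 + 11250.8) / 7 = 79003.6000 / 7 = 11286.2286
R̄ = (64.2 + 21.8 + 75.6 + 64.9 + 46.0 + 81.5 + 40.5) / 7 = 394.5000 / 7 = 56.3571
LCL = X̄̄ − A₂·R̄ = 11286.2286 − 1.023 × 56.3571 = 11228.5752

11228.58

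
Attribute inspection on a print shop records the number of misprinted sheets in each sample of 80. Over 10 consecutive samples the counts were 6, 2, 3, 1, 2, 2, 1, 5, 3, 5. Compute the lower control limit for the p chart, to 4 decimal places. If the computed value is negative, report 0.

p̄ = Σdᵢ / (k·n) = 30 / (10 × 80) = 0.03750
LCL = p̄ − 3·√(p̄(1−p̄)/n) = 0.03750 − 3 × 0.02124 = -0.02622 → 0 (negative, so LCL = 0)

0.0000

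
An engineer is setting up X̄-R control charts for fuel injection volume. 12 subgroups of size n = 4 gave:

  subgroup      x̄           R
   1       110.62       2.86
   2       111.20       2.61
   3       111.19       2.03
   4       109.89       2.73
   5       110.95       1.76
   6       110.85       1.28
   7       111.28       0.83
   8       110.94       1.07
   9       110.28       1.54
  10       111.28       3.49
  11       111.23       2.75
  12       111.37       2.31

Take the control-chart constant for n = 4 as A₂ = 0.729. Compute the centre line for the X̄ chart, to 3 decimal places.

110.923

X̄̄ = (110.62 + 111.20 + 111.19 + 109.89 + 110.95 + 110.85 + 111.28 + 110.94 + 110.28 + 111.28 + 111.23 + 111.37) / 12 = 1331.0800 / 12 = 110.9233
CL = X̄̄ = 110.9233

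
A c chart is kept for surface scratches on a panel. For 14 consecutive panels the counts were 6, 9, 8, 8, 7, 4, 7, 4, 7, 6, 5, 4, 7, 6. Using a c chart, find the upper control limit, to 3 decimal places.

c̄ = (6 + 9 + 8 + 8 + 7 + 4 + 7 + 4 + 7 + 6 + 5 + 4 + 7 + 6) / 14 = 88 / 14 = 6.2857
UCL = c̄ + 3√c̄ = 6.2857 + 3 × √6.2857 = 6.2857 + 3 × 2.5071 = 13.8071

13.807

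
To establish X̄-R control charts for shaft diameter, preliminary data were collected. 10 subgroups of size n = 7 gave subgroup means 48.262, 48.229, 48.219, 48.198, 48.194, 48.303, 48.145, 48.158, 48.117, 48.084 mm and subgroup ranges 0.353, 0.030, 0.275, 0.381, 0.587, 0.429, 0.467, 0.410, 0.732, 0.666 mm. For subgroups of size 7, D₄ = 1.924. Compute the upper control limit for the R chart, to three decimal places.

R̄ = (0.353 + 0.030 + 0.275 + 0.381 + 0.587 + 0.429 + 0.467 + 0.410 + 0.732 + 0.666) / 10 = 4.3300 / 10 = 0.4330
UCL_R = D₄·R̄ = 1.924 × 0.4330 = 0.8331

0.833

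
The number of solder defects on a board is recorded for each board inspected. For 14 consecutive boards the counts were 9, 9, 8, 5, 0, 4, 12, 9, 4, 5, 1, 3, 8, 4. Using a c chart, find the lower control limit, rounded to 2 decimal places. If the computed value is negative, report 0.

0.00

c̄ = (9 + 9 + 8 + 5 + 0 + 4 + 12 + 9 + 4 + 5 + 1 + 3 + 8 + 4) / 14 = 81 / 14 = 5.7857
LCL = c̄ − 3√c̄ = 5.7857 − 3 × 2.4054 = -1.4303 → 0 (cannot be negative)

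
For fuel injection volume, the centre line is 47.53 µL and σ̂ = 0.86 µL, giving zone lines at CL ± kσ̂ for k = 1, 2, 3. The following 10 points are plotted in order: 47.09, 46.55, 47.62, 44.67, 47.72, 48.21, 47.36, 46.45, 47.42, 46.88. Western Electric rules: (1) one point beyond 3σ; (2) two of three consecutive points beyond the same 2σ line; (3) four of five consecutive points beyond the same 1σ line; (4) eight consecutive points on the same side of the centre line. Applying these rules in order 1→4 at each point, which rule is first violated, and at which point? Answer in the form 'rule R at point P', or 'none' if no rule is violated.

rule 1 at point 4

Zone of each point (C = within 1σ̂, B = 1σ̂–2σ̂, A = 2σ̂–3σ̂, * = beyond 3σ̂; sign = side of CL): 1:-C, 2:-B, 3:+C, 4:-*, 5:+C, 6:+C, 7:-C, 8:-B, 9:-C, 10:-C
Rule 1 (one point beyond the 3σ limits) is satisfied at point 4.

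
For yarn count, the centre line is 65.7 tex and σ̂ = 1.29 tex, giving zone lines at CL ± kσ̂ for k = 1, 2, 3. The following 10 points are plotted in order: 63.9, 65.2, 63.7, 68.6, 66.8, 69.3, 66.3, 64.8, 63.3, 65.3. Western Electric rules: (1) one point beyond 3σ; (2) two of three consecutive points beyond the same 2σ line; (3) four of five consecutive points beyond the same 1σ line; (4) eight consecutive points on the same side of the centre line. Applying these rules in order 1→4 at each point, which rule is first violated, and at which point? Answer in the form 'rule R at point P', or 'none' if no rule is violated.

rule 2 at point 6

Zone of each point (C = within 1σ̂, B = 1σ̂–2σ̂, A = 2σ̂–3σ̂, * = beyond 3σ̂; sign = side of CL): 1:-B, 2:-C, 3:-B, 4:+A, 5:+C, 6:+A, 7:+C, 8:-C, 9:-B, 10:-C
Rule 2 (two of three consecutive points beyond the same 2σ limit) is satisfied at point 6.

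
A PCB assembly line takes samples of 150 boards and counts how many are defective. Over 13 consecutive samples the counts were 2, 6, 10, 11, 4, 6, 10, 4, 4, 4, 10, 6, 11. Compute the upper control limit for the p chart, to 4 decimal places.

0.0960

p̄ = Σdᵢ / (k·n) = 88 / (13 × 150) = 0.04513
UCL = p̄ + 3·√(p̄(1−p̄)/n) = 0.04513 + 3 × √(0.04513×0.95487/150) = 0.04513 + 3 × 0.01695 = 0.09598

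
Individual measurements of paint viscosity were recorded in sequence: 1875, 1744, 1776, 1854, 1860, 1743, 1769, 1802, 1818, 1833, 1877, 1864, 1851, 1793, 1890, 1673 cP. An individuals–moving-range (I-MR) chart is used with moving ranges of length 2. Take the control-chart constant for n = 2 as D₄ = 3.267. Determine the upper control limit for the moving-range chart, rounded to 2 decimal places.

195.15

Moving ranges: 131, 32, 78, 6, 117, 26, 33, 16, 15, 44, 13, 13, 58, 97, 217; M̄R̄ = 896.0000 / 15 = 59.7333
UCL_MR = D₄·M̄R̄ = 3.267 × 59.7333 = 195.1488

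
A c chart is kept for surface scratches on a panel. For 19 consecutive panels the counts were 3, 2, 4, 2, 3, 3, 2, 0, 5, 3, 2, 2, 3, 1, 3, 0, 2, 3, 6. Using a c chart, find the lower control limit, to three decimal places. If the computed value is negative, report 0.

c̄ = (3 + 2 + 4 + 2 + 3 + 3 + 2 + 0 + 5 + 3 + 2 + 2 + 3 + 1 + 3 + 0 + 2 + 3 + 6) / 19 = 49 / 19 = 2.5789
LCL = c̄ − 3√c̄ = 2.5789 − 3 × 1.6059 = -2.2388 → 0 (cannot be negative)

0.000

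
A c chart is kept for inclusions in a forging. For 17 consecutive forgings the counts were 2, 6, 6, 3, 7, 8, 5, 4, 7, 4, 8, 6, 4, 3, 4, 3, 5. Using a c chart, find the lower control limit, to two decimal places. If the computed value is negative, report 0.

0.00

c̄ = (2 + 6 + 6 + 3 + 7 + 8 + 5 + 4 + 7 + 4 + 8 + 6 + 4 + 3 + 4 + 3 + 5) / 17 = 85 / 17 = 5.0000
LCL = c̄ − 3√c̄ = 5.0000 − 3 × 2.2361 = -1.7082 → 0 (cannot be negative)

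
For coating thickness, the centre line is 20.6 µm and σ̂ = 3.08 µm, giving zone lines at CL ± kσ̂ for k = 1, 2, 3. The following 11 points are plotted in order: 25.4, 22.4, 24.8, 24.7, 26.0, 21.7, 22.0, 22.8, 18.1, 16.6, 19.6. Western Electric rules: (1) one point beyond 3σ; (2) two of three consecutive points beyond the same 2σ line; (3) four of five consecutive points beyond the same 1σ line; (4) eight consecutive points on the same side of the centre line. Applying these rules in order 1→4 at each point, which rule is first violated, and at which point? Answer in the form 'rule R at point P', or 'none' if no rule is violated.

rule 3 at point 5

Zone of each point (C = within 1σ̂, B = 1σ̂–2σ̂, A = 2σ̂–3σ̂, * = beyond 3σ̂; sign = side of CL): 1:+B, 2:+C, 3:+B, 4:+B, 5:+B, 6:+C, 7:+C, 8:+C, 9:-C, 10:-B, 11:-C
Rule 3 (four of five consecutive points beyond the same 1σ limit) is satisfied at point 5.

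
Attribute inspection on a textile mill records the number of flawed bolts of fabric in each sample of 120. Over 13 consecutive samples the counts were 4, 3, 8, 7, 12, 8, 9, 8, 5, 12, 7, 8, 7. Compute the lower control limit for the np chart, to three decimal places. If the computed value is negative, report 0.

0.000

p̄ = Σdᵢ / (k·n) = 98 / (13 × 120) = 0.06282
LCL = np̄ − 3·√(np̄(1−p̄)) = 7.5385 − 3 × 2.6580 = -0.4355 → 0 (negative, so LCL = 0)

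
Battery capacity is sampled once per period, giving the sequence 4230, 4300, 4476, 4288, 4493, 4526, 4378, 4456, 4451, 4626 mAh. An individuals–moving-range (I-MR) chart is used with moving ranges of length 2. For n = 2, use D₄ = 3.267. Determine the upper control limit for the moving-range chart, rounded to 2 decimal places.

Moving ranges: 70, 176, 188, 205, 33, 148, 78, 5, 175; M̄R̄ = 1078.0000 / 9 = 119.7778
UCL_MR = D₄·M̄R̄ = 3.267 × 119.7778 = 391.3140

391.31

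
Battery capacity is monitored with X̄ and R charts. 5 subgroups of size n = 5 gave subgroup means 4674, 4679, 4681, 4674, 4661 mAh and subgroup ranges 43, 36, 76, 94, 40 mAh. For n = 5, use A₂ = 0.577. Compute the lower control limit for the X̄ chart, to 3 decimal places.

X̄̄ = (4674 + 4679 + 4681 + 4674 + 4661) / 5 = 23369.0000 / 5 = 4673.8000
R̄ = (43 + 36 + 76 + 94 + 40) / 5 = 289.0000 / 5 = 57.8000
LCL = X̄̄ − A₂·R̄ = 4673.8000 − 0.577 × 57.8000 = 4640.4494

4640.449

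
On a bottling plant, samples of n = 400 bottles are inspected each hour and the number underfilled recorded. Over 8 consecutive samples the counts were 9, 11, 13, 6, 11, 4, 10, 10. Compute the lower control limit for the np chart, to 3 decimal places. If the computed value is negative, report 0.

0.232

p̄ = Σdᵢ / (k·n) = 74 / (8 × 400) = 0.02312
LCL = np̄ − 3·√(np̄(1−p̄)) = 9.2500 − 3 × 3.0060 = 0.2320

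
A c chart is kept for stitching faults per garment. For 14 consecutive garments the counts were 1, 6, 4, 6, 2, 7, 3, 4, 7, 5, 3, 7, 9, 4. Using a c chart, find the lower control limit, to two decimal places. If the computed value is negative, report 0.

0.00

c̄ = (1 + 6 + 4 + 6 + 2 + 7 + 3 + 4 + 7 + 5 + 3 + 7 + 9 + 4) / 14 = 68 / 14 = 4.8571
LCL = c̄ − 3√c̄ = 4.8571 − 3 × 2.2039 = -1.7545 → 0 (cannot be negative)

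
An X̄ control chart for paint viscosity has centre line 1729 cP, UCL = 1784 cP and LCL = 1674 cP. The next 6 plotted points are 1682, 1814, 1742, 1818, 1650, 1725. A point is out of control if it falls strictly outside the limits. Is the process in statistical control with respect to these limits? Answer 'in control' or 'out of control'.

Compare each point to [1674, 1784]: sample 2 = 1814 > UCL; sample 4 = 1818 > UCL; sample 5 = 1650 < LCL.

out of control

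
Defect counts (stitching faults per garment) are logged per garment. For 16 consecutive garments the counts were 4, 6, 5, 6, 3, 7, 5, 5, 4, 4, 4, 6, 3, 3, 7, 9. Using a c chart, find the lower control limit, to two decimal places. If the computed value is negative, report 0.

c̄ = (4 + 6 + 5 + 6 + 3 + 7 + 5 + 5 + 4 + 4 + 4 + 6 + 3 + 3 + 7 + 9) / 16 = 81 / 16 = 5.0625
LCL = c̄ − 3√c̄ = 5.0625 − 3 × 2.2500 = -1.6875 → 0 (cannot be negative)

0.00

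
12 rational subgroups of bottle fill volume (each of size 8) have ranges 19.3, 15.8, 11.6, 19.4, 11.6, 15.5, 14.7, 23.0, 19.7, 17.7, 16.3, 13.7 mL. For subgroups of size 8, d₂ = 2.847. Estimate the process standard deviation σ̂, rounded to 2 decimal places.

R̄ = (19.3 + 15.8 + 11.6 + 19.4 + 11.6 + 15.5 + 14.7 + 23.0 + 19.7 + 17.7 + 16.3 + 13.7) / 12 = 16.5250
σ̂ = R̄ / d₂ = 16.5250 / 2.847 = 5.8044

5.80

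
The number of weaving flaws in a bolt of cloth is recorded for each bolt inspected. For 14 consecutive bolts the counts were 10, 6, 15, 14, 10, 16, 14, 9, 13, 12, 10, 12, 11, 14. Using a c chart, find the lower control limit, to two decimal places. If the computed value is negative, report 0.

c̄ = (10 + 6 + 15 + 14 + 10 + 16 + 14 + 9 + 13 + 12 + 10 + 12 + 11 + 14) / 14 = 166 / 14 = 11.8571
LCL = c̄ − 3√c̄ = 11.8571 − 3 × 3.4434 = 1.5269

1.53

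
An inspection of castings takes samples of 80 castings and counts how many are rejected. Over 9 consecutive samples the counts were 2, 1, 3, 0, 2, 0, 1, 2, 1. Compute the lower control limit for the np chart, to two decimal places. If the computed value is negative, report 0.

0.00

p̄ = Σdᵢ / (k·n) = 12 / (9 × 80) = 0.01667
LCL = np̄ − 3·√(np̄(1−p̄)) = 1.3333 − 3 × 1.1450 = -2.1018 → 0 (negative, so LCL = 0)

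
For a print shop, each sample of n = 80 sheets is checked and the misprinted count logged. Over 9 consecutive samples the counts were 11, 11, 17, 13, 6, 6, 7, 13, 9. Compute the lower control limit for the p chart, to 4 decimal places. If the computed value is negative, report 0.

p̄ = Σdᵢ / (k·n) = 93 / (9 × 80) = 0.12917
LCL = p̄ − 3·√(p̄(1−p̄)/n) = 0.12917 − 3 × 0.03750 = 0.01668

0.0167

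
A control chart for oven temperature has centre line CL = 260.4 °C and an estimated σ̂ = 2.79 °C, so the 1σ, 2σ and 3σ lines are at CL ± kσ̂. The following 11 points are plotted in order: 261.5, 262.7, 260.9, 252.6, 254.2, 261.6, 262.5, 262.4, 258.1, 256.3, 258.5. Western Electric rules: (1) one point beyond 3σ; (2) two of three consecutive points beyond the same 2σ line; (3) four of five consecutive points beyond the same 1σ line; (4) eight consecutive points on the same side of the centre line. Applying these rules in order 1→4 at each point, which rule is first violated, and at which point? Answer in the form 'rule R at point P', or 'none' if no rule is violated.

Zone of each point (C = within 1σ̂, B = 1σ̂–2σ̂, A = 2σ̂–3σ̂, * = beyond 3σ̂; sign = side of CL): 1:+C, 2:+C, 3:+C, 4:-A, 5:-A, 6:+C, 7:+C, 8:+C, 9:-C, 10:-B, 11:-C
Rule 2 (two of three consecutive points beyond the same 2σ limit) is satisfied at point 5.

rule 2 at point 5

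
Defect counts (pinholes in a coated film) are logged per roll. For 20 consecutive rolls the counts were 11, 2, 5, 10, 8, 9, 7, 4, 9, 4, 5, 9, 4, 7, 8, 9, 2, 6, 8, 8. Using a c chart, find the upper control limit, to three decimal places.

14.544

c̄ = (11 + 2 + 5 + 10 + 8 + 9 + 7 + 4 + 9 + 4 + 5 + 9 + 4 + 7 + 8 + 9 + 2 + 6 + 8 + 8) / 20 = 135 / 20 = 6.7500
UCL = c̄ + 3√c̄ = 6.7500 + 3 × √6.7500 = 6.7500 + 3 × 2.5981 = 14.5442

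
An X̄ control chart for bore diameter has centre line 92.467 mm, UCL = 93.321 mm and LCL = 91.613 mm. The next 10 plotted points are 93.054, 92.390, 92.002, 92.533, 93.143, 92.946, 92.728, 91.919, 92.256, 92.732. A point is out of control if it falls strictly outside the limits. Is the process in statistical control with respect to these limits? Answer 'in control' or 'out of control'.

All 10 points lie within [91.613, 93.321].

in control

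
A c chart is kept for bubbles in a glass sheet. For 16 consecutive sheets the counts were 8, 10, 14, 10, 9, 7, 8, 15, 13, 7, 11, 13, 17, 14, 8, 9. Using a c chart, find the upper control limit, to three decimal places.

20.677

c̄ = (8 + 10 + 14 + 10 + 9 + 7 + 8 + 15 + 13 + 7 + 11 + 13 + 17 + 14 + 8 + 9) / 16 = 173 / 16 = 10.8125
UCL = c̄ + 3√c̄ = 10.8125 + 3 × √10.8125 = 10.8125 + 3 × 3.2882 = 20.6772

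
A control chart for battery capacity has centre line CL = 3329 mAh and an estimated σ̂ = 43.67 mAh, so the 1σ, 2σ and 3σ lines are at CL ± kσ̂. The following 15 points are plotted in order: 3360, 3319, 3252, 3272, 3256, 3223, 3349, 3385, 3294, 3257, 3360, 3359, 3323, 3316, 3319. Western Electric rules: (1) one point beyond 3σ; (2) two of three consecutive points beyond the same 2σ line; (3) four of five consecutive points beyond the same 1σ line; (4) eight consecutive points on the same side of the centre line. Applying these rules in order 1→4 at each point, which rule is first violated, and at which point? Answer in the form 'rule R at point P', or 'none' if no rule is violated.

rule 3 at point 6

Zone of each point (C = within 1σ̂, B = 1σ̂–2σ̂, A = 2σ̂–3σ̂, * = beyond 3σ̂; sign = side of CL): 1:+C, 2:-C, 3:-B, 4:-B, 5:-B, 6:-A, 7:+C, 8:+B, 9:-C, 10:-B, 11:+C, 12:+C, 13:-C, 14:-C, 15:-C
Rule 3 (four of five consecutive points beyond the same 1σ limit) is satisfied at point 6.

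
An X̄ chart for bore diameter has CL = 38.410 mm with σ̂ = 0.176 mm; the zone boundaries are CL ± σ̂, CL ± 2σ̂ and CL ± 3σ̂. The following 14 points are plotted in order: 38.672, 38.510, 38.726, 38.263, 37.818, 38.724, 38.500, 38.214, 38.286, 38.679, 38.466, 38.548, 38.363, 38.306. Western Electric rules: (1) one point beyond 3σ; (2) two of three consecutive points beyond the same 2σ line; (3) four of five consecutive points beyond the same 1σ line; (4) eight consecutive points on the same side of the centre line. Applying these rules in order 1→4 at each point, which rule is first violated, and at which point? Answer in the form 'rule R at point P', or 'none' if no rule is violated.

rule 1 at point 5

Zone of each point (C = within 1σ̂, B = 1σ̂–2σ̂, A = 2σ̂–3σ̂, * = beyond 3σ̂; sign = side of CL): 1:+B, 2:+C, 3:+B, 4:-C, 5:-*, 6:+B, 7:+C, 8:-B, 9:-C, 10:+B, 11:+C, 12:+C, 13:-C, 14:-C
Rule 1 (one point beyond the 3σ limits) is satisfied at point 5.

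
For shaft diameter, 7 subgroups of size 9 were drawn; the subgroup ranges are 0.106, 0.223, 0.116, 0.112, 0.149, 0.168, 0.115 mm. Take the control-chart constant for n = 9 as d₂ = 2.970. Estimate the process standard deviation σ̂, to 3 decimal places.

0.048

R̄ = (0.106 + 0.223 + 0.116 + 0.112 + 0.149 + 0.168 + 0.115) / 7 = 0.1413
σ̂ = R̄ / d₂ = 0.1413 / 2.970 = 0.0476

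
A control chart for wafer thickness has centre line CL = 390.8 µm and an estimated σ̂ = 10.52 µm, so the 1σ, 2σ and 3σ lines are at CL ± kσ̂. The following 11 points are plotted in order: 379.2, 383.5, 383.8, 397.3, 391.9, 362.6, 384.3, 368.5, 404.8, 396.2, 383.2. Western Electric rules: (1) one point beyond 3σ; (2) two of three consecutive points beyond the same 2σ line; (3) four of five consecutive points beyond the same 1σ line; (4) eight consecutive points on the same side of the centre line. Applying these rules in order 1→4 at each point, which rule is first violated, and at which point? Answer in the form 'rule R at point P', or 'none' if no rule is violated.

Zone of each point (C = within 1σ̂, B = 1σ̂–2σ̂, A = 2σ̂–3σ̂, * = beyond 3σ̂; sign = side of CL): 1:-B, 2:-C, 3:-C, 4:+C, 5:+C, 6:-A, 7:-C, 8:-A, 9:+B, 10:+C, 11:-C
Rule 2 (two of three consecutive points beyond the same 2σ limit) is satisfied at point 8.

rule 2 at point 8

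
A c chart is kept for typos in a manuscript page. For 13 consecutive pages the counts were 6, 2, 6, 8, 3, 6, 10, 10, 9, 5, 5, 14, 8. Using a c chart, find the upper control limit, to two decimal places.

15.06

c̄ = (6 + 2 + 6 + 8 + 3 + 6 + 10 + 10 + 9 + 5 + 5 + 14 + 8) / 13 = 92 / 13 = 7.0769
UCL = c̄ + 3√c̄ = 7.0769 + 3 × √7.0769 = 7.0769 + 3 × 2.6602 = 15.0577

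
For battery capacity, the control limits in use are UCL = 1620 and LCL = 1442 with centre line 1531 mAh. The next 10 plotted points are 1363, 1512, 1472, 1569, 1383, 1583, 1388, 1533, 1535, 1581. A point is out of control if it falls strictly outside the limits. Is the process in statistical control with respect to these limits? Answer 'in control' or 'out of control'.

out of control

Compare each point to [1442, 1620]: sample 1 = 1363 < LCL; sample 5 = 1383 < LCL; sample 7 = 1388 < LCL.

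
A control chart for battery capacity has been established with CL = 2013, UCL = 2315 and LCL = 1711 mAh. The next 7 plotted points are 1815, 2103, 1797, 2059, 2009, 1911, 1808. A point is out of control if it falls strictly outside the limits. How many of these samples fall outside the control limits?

0

All 7 points lie within [1711, 2315].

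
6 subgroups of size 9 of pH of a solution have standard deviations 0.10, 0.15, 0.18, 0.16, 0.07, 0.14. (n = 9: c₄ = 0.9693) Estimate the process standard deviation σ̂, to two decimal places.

s̄ = (0.10 + 0.15 + 0.18 + 0.16 + 0.07 + 0.14) / 6 = 0.1333
σ̂ = s̄ / c₄ = 0.1333 / 0.9693 = 0.1376

0.14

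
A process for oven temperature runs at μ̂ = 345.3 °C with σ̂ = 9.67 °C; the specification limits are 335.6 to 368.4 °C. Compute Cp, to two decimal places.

0.57

Cp = (USL − LSL) / (6σ̂) = (368.4 − 335.6) / (6 × 9.67) = 32.8000 / 58.0200 = 0.5653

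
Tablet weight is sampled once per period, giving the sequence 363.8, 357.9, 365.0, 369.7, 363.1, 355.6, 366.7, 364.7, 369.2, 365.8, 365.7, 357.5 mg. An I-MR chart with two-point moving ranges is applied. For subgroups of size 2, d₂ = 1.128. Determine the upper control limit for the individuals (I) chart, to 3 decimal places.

X̄ = (363.8 + 357.9 + 365.0 + 369.7 + 363.1 + 355.6 + 366.7 + 364.7 + 369.2 + 365.8 + 365.7 + 357.5) / 12 = 363.7250
Moving ranges: 5.9, 7.1, 4.7, 6.6, 7.5, 11.1, 2.0, 4.5, 3.4, 0.1, 8.2; M̄R̄ = 61.1000 / 11 = 5.5545
UCL = X̄ + 3·M̄R̄/d₂ = 363.7250 + 3 × 5.5545 / 1.128 = 378.4977

378.498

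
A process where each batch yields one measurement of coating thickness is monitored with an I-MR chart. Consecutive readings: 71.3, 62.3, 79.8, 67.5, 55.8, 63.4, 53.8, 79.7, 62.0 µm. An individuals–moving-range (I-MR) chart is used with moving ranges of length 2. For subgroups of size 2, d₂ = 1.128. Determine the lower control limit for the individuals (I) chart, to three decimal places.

29.176

X̄ = (71.3 + 62.3 + 79.8 + 67.5 + 55.8 + 63.4 + 53.8 + 79.7 + 62.0) / 9 = 66.1778
Moving ranges: 9.0, 17.5, 12.3, 11.7, 7.6, 9.6, 25.9, 17.7; M̄R̄ = 111.3000 / 8 = 13.9125
LCL = X̄ − 3·M̄R̄/d₂ = 66.1778 − 3 × 13.9125 / 1.128 = 29.1764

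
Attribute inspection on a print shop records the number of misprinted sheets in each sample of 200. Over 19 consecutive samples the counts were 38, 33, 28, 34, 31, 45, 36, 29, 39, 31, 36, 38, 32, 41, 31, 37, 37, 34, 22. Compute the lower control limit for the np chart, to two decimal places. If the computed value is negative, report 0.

p̄ = Σdᵢ / (k·n) = 652 / (19 × 200) = 0.17158
LCL = np̄ − 3·√(np̄(1−p̄)) = 34.3158 − 3 × 5.3318 = 18.3204

18.32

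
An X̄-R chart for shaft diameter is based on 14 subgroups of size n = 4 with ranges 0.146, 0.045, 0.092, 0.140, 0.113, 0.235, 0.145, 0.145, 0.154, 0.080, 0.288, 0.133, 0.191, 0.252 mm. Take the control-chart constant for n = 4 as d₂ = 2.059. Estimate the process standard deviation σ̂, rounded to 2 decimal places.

0.07

R̄ = (0.146 + 0.045 + 0.092 + 0.140 + 0.113 + 0.235 + 0.145 + 0.145 + 0.154 + 0.080 + 0.288 + 0.133 + 0.191 + 0.252) / 14 = 0.1542
σ̂ = R̄ / d₂ = 0.1542 / 2.059 = 0.0749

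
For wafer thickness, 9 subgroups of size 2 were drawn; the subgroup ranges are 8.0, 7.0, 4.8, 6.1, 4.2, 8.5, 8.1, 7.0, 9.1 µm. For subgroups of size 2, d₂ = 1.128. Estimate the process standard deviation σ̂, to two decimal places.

R̄ = (8.0 + 7.0 + 4.8 + 6.1 + 4.2 + 8.5 + 8.1 + 7.0 + 9.1) / 9 = 6.9778
σ̂ = R̄ / d₂ = 6.9778 / 1.128 = 6.1860

6.19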